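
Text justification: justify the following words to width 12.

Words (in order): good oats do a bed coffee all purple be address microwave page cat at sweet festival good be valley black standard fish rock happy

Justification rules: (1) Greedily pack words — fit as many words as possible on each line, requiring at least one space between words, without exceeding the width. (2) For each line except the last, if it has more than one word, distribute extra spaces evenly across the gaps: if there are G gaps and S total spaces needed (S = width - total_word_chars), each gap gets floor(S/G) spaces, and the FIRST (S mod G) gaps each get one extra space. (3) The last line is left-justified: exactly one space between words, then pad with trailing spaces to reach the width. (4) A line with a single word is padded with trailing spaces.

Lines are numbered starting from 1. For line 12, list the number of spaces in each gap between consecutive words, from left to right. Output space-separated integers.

Line 1: ['good', 'oats', 'do'] (min_width=12, slack=0)
Line 2: ['a', 'bed', 'coffee'] (min_width=12, slack=0)
Line 3: ['all', 'purple'] (min_width=10, slack=2)
Line 4: ['be', 'address'] (min_width=10, slack=2)
Line 5: ['microwave'] (min_width=9, slack=3)
Line 6: ['page', 'cat', 'at'] (min_width=11, slack=1)
Line 7: ['sweet'] (min_width=5, slack=7)
Line 8: ['festival'] (min_width=8, slack=4)
Line 9: ['good', 'be'] (min_width=7, slack=5)
Line 10: ['valley', 'black'] (min_width=12, slack=0)
Line 11: ['standard'] (min_width=8, slack=4)
Line 12: ['fish', 'rock'] (min_width=9, slack=3)
Line 13: ['happy'] (min_width=5, slack=7)

Answer: 4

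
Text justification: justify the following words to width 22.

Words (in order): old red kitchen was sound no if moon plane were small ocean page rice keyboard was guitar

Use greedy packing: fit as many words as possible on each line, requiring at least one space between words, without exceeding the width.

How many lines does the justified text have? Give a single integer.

Line 1: ['old', 'red', 'kitchen', 'was'] (min_width=19, slack=3)
Line 2: ['sound', 'no', 'if', 'moon', 'plane'] (min_width=22, slack=0)
Line 3: ['were', 'small', 'ocean', 'page'] (min_width=21, slack=1)
Line 4: ['rice', 'keyboard', 'was'] (min_width=17, slack=5)
Line 5: ['guitar'] (min_width=6, slack=16)
Total lines: 5

Answer: 5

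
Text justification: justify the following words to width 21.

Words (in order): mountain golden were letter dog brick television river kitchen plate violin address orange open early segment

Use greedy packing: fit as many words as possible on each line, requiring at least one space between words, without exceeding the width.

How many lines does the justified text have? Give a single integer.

Line 1: ['mountain', 'golden', 'were'] (min_width=20, slack=1)
Line 2: ['letter', 'dog', 'brick'] (min_width=16, slack=5)
Line 3: ['television', 'river'] (min_width=16, slack=5)
Line 4: ['kitchen', 'plate', 'violin'] (min_width=20, slack=1)
Line 5: ['address', 'orange', 'open'] (min_width=19, slack=2)
Line 6: ['early', 'segment'] (min_width=13, slack=8)
Total lines: 6

Answer: 6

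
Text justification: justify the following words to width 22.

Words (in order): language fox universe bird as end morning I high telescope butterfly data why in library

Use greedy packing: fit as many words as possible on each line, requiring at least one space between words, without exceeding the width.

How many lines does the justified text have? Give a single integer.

Line 1: ['language', 'fox', 'universe'] (min_width=21, slack=1)
Line 2: ['bird', 'as', 'end', 'morning', 'I'] (min_width=21, slack=1)
Line 3: ['high', 'telescope'] (min_width=14, slack=8)
Line 4: ['butterfly', 'data', 'why', 'in'] (min_width=21, slack=1)
Line 5: ['library'] (min_width=7, slack=15)
Total lines: 5

Answer: 5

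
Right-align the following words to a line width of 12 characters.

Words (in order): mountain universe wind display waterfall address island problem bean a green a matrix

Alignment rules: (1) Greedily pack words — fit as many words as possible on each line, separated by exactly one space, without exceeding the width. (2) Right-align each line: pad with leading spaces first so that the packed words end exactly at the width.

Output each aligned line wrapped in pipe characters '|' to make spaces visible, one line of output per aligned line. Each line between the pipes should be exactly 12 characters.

Answer: |    mountain|
|    universe|
|wind display|
|   waterfall|
|     address|
|      island|
|problem bean|
|   a green a|
|      matrix|

Derivation:
Line 1: ['mountain'] (min_width=8, slack=4)
Line 2: ['universe'] (min_width=8, slack=4)
Line 3: ['wind', 'display'] (min_width=12, slack=0)
Line 4: ['waterfall'] (min_width=9, slack=3)
Line 5: ['address'] (min_width=7, slack=5)
Line 6: ['island'] (min_width=6, slack=6)
Line 7: ['problem', 'bean'] (min_width=12, slack=0)
Line 8: ['a', 'green', 'a'] (min_width=9, slack=3)
Line 9: ['matrix'] (min_width=6, slack=6)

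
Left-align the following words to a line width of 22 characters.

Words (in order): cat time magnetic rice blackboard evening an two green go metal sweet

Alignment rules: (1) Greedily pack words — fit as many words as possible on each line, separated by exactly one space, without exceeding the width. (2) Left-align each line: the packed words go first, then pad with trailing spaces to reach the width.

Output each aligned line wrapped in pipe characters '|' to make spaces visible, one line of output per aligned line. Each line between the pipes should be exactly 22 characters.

Answer: |cat time magnetic rice|
|blackboard evening an |
|two green go metal    |
|sweet                 |

Derivation:
Line 1: ['cat', 'time', 'magnetic', 'rice'] (min_width=22, slack=0)
Line 2: ['blackboard', 'evening', 'an'] (min_width=21, slack=1)
Line 3: ['two', 'green', 'go', 'metal'] (min_width=18, slack=4)
Line 4: ['sweet'] (min_width=5, slack=17)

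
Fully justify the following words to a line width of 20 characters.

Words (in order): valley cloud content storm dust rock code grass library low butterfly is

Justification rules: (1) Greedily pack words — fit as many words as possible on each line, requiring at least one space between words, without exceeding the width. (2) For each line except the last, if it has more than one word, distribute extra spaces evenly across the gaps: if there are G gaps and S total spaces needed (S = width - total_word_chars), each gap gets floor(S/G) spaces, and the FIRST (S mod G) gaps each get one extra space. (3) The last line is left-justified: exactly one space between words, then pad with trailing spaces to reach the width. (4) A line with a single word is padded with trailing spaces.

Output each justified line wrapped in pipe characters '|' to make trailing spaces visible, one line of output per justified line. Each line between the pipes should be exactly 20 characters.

Answer: |valley cloud content|
|storm dust rock code|
|grass   library  low|
|butterfly is        |

Derivation:
Line 1: ['valley', 'cloud', 'content'] (min_width=20, slack=0)
Line 2: ['storm', 'dust', 'rock', 'code'] (min_width=20, slack=0)
Line 3: ['grass', 'library', 'low'] (min_width=17, slack=3)
Line 4: ['butterfly', 'is'] (min_width=12, slack=8)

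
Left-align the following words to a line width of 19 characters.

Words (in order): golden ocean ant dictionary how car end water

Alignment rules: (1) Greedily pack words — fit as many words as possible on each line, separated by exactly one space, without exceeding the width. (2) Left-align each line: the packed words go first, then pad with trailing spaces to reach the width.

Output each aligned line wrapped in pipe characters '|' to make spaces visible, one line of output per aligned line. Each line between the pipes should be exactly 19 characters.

Answer: |golden ocean ant   |
|dictionary how car |
|end water          |

Derivation:
Line 1: ['golden', 'ocean', 'ant'] (min_width=16, slack=3)
Line 2: ['dictionary', 'how', 'car'] (min_width=18, slack=1)
Line 3: ['end', 'water'] (min_width=9, slack=10)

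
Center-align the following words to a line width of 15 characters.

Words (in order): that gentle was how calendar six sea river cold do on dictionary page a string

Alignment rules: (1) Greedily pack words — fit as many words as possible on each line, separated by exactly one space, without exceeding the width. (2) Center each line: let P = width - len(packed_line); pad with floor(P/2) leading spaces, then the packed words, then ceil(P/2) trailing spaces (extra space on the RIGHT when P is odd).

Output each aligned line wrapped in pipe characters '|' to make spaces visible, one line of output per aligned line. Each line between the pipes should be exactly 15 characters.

Line 1: ['that', 'gentle', 'was'] (min_width=15, slack=0)
Line 2: ['how', 'calendar'] (min_width=12, slack=3)
Line 3: ['six', 'sea', 'river'] (min_width=13, slack=2)
Line 4: ['cold', 'do', 'on'] (min_width=10, slack=5)
Line 5: ['dictionary', 'page'] (min_width=15, slack=0)
Line 6: ['a', 'string'] (min_width=8, slack=7)

Answer: |that gentle was|
| how calendar  |
| six sea river |
|  cold do on   |
|dictionary page|
|   a string    |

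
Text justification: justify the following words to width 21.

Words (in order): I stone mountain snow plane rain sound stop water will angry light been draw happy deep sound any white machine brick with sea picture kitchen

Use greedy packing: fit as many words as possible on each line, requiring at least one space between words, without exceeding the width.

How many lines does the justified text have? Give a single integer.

Answer: 7

Derivation:
Line 1: ['I', 'stone', 'mountain', 'snow'] (min_width=21, slack=0)
Line 2: ['plane', 'rain', 'sound', 'stop'] (min_width=21, slack=0)
Line 3: ['water', 'will', 'angry'] (min_width=16, slack=5)
Line 4: ['light', 'been', 'draw', 'happy'] (min_width=21, slack=0)
Line 5: ['deep', 'sound', 'any', 'white'] (min_width=20, slack=1)
Line 6: ['machine', 'brick', 'with'] (min_width=18, slack=3)
Line 7: ['sea', 'picture', 'kitchen'] (min_width=19, slack=2)
Total lines: 7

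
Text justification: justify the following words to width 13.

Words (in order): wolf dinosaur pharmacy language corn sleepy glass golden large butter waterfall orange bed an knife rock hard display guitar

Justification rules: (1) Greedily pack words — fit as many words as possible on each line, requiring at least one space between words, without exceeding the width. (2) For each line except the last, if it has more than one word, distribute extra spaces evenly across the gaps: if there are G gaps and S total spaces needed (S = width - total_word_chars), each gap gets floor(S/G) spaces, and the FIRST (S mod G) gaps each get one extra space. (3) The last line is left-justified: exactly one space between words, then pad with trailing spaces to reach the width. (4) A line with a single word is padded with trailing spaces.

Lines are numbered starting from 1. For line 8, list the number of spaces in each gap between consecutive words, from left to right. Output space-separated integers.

Line 1: ['wolf', 'dinosaur'] (min_width=13, slack=0)
Line 2: ['pharmacy'] (min_width=8, slack=5)
Line 3: ['language', 'corn'] (min_width=13, slack=0)
Line 4: ['sleepy', 'glass'] (min_width=12, slack=1)
Line 5: ['golden', 'large'] (min_width=12, slack=1)
Line 6: ['butter'] (min_width=6, slack=7)
Line 7: ['waterfall'] (min_width=9, slack=4)
Line 8: ['orange', 'bed', 'an'] (min_width=13, slack=0)
Line 9: ['knife', 'rock'] (min_width=10, slack=3)
Line 10: ['hard', 'display'] (min_width=12, slack=1)
Line 11: ['guitar'] (min_width=6, slack=7)

Answer: 1 1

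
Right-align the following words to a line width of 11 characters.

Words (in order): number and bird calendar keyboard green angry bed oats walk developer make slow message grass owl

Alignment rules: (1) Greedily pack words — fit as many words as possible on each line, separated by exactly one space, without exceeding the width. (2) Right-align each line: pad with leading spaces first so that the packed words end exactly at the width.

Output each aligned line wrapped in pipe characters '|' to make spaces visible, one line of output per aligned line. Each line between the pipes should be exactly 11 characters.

Line 1: ['number', 'and'] (min_width=10, slack=1)
Line 2: ['bird'] (min_width=4, slack=7)
Line 3: ['calendar'] (min_width=8, slack=3)
Line 4: ['keyboard'] (min_width=8, slack=3)
Line 5: ['green', 'angry'] (min_width=11, slack=0)
Line 6: ['bed', 'oats'] (min_width=8, slack=3)
Line 7: ['walk'] (min_width=4, slack=7)
Line 8: ['developer'] (min_width=9, slack=2)
Line 9: ['make', 'slow'] (min_width=9, slack=2)
Line 10: ['message'] (min_width=7, slack=4)
Line 11: ['grass', 'owl'] (min_width=9, slack=2)

Answer: | number and|
|       bird|
|   calendar|
|   keyboard|
|green angry|
|   bed oats|
|       walk|
|  developer|
|  make slow|
|    message|
|  grass owl|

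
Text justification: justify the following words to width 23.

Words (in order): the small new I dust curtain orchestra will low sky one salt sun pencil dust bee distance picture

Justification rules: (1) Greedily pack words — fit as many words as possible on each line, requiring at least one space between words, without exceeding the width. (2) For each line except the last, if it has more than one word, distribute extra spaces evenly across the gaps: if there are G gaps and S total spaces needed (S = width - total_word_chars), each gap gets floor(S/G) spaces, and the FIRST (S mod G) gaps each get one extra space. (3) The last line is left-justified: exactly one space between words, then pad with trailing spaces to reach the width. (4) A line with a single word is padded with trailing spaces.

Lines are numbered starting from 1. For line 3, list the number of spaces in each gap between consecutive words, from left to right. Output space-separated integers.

Line 1: ['the', 'small', 'new', 'I', 'dust'] (min_width=20, slack=3)
Line 2: ['curtain', 'orchestra', 'will'] (min_width=22, slack=1)
Line 3: ['low', 'sky', 'one', 'salt', 'sun'] (min_width=20, slack=3)
Line 4: ['pencil', 'dust', 'bee'] (min_width=15, slack=8)
Line 5: ['distance', 'picture'] (min_width=16, slack=7)

Answer: 2 2 2 1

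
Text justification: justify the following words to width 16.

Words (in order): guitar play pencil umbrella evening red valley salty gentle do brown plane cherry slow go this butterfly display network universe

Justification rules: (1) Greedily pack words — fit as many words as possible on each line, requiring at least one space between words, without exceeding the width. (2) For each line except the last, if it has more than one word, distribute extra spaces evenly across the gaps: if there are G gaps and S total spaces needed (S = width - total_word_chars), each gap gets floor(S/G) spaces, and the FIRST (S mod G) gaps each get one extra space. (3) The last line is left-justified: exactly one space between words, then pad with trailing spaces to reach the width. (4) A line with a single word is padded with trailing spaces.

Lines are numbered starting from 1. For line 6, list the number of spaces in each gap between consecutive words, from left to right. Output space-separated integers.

Line 1: ['guitar', 'play'] (min_width=11, slack=5)
Line 2: ['pencil', 'umbrella'] (min_width=15, slack=1)
Line 3: ['evening', 'red'] (min_width=11, slack=5)
Line 4: ['valley', 'salty'] (min_width=12, slack=4)
Line 5: ['gentle', 'do', 'brown'] (min_width=15, slack=1)
Line 6: ['plane', 'cherry'] (min_width=12, slack=4)
Line 7: ['slow', 'go', 'this'] (min_width=12, slack=4)
Line 8: ['butterfly'] (min_width=9, slack=7)
Line 9: ['display', 'network'] (min_width=15, slack=1)
Line 10: ['universe'] (min_width=8, slack=8)

Answer: 5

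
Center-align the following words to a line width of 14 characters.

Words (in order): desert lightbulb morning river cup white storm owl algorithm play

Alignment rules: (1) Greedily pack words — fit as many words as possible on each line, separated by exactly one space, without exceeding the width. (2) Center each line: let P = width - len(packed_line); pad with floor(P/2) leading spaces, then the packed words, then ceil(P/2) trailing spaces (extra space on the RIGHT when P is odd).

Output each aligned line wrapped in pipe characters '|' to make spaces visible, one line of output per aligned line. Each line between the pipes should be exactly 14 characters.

Line 1: ['desert'] (min_width=6, slack=8)
Line 2: ['lightbulb'] (min_width=9, slack=5)
Line 3: ['morning', 'river'] (min_width=13, slack=1)
Line 4: ['cup', 'white'] (min_width=9, slack=5)
Line 5: ['storm', 'owl'] (min_width=9, slack=5)
Line 6: ['algorithm', 'play'] (min_width=14, slack=0)

Answer: |    desert    |
|  lightbulb   |
|morning river |
|  cup white   |
|  storm owl   |
|algorithm play|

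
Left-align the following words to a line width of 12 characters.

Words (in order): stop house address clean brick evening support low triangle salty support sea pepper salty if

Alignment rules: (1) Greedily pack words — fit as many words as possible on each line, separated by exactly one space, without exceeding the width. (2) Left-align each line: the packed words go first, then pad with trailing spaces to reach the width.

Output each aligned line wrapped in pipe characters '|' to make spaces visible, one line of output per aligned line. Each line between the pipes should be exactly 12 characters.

Line 1: ['stop', 'house'] (min_width=10, slack=2)
Line 2: ['address'] (min_width=7, slack=5)
Line 3: ['clean', 'brick'] (min_width=11, slack=1)
Line 4: ['evening'] (min_width=7, slack=5)
Line 5: ['support', 'low'] (min_width=11, slack=1)
Line 6: ['triangle'] (min_width=8, slack=4)
Line 7: ['salty'] (min_width=5, slack=7)
Line 8: ['support', 'sea'] (min_width=11, slack=1)
Line 9: ['pepper', 'salty'] (min_width=12, slack=0)
Line 10: ['if'] (min_width=2, slack=10)

Answer: |stop house  |
|address     |
|clean brick |
|evening     |
|support low |
|triangle    |
|salty       |
|support sea |
|pepper salty|
|if          |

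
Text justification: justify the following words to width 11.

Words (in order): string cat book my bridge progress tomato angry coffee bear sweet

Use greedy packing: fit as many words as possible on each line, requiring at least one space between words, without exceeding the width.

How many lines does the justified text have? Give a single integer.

Answer: 8

Derivation:
Line 1: ['string', 'cat'] (min_width=10, slack=1)
Line 2: ['book', 'my'] (min_width=7, slack=4)
Line 3: ['bridge'] (min_width=6, slack=5)
Line 4: ['progress'] (min_width=8, slack=3)
Line 5: ['tomato'] (min_width=6, slack=5)
Line 6: ['angry'] (min_width=5, slack=6)
Line 7: ['coffee', 'bear'] (min_width=11, slack=0)
Line 8: ['sweet'] (min_width=5, slack=6)
Total lines: 8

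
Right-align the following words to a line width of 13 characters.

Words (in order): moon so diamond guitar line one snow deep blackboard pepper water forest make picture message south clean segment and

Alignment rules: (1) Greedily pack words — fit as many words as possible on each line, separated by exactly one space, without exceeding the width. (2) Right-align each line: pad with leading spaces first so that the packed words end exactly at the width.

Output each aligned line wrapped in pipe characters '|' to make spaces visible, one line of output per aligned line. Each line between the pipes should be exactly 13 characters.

Line 1: ['moon', 'so'] (min_width=7, slack=6)
Line 2: ['diamond'] (min_width=7, slack=6)
Line 3: ['guitar', 'line'] (min_width=11, slack=2)
Line 4: ['one', 'snow', 'deep'] (min_width=13, slack=0)
Line 5: ['blackboard'] (min_width=10, slack=3)
Line 6: ['pepper', 'water'] (min_width=12, slack=1)
Line 7: ['forest', 'make'] (min_width=11, slack=2)
Line 8: ['picture'] (min_width=7, slack=6)
Line 9: ['message', 'south'] (min_width=13, slack=0)
Line 10: ['clean', 'segment'] (min_width=13, slack=0)
Line 11: ['and'] (min_width=3, slack=10)

Answer: |      moon so|
|      diamond|
|  guitar line|
|one snow deep|
|   blackboard|
| pepper water|
|  forest make|
|      picture|
|message south|
|clean segment|
|          and|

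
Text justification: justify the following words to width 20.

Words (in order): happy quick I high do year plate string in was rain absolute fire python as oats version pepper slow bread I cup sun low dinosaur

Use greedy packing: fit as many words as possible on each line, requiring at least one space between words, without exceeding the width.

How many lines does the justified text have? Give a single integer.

Answer: 7

Derivation:
Line 1: ['happy', 'quick', 'I', 'high'] (min_width=18, slack=2)
Line 2: ['do', 'year', 'plate', 'string'] (min_width=20, slack=0)
Line 3: ['in', 'was', 'rain', 'absolute'] (min_width=20, slack=0)
Line 4: ['fire', 'python', 'as', 'oats'] (min_width=19, slack=1)
Line 5: ['version', 'pepper', 'slow'] (min_width=19, slack=1)
Line 6: ['bread', 'I', 'cup', 'sun', 'low'] (min_width=19, slack=1)
Line 7: ['dinosaur'] (min_width=8, slack=12)
Total lines: 7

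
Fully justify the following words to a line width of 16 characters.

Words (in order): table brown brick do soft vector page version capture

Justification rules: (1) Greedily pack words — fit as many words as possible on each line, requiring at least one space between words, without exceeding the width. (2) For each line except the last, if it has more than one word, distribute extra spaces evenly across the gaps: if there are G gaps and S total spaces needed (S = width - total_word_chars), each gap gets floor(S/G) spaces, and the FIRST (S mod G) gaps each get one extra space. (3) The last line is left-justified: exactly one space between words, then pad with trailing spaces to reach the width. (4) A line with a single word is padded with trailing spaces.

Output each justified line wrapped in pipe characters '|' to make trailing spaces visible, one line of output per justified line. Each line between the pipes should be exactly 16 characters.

Line 1: ['table', 'brown'] (min_width=11, slack=5)
Line 2: ['brick', 'do', 'soft'] (min_width=13, slack=3)
Line 3: ['vector', 'page'] (min_width=11, slack=5)
Line 4: ['version', 'capture'] (min_width=15, slack=1)

Answer: |table      brown|
|brick   do  soft|
|vector      page|
|version capture |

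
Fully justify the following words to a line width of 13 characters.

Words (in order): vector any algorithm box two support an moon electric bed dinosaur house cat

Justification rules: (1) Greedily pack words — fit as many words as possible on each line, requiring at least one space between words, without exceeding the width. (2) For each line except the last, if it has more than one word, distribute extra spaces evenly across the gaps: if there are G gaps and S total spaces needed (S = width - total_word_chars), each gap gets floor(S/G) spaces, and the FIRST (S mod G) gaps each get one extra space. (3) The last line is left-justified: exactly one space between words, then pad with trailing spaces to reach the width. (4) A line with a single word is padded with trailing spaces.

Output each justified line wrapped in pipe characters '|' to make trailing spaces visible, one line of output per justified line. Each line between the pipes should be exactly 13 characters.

Answer: |vector    any|
|algorithm box|
|two   support|
|an       moon|
|electric  bed|
|dinosaur     |
|house cat    |

Derivation:
Line 1: ['vector', 'any'] (min_width=10, slack=3)
Line 2: ['algorithm', 'box'] (min_width=13, slack=0)
Line 3: ['two', 'support'] (min_width=11, slack=2)
Line 4: ['an', 'moon'] (min_width=7, slack=6)
Line 5: ['electric', 'bed'] (min_width=12, slack=1)
Line 6: ['dinosaur'] (min_width=8, slack=5)
Line 7: ['house', 'cat'] (min_width=9, slack=4)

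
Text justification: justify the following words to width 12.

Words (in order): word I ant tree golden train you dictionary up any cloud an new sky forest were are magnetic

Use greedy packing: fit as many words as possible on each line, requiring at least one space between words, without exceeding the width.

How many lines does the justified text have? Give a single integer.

Answer: 8

Derivation:
Line 1: ['word', 'I', 'ant'] (min_width=10, slack=2)
Line 2: ['tree', 'golden'] (min_width=11, slack=1)
Line 3: ['train', 'you'] (min_width=9, slack=3)
Line 4: ['dictionary'] (min_width=10, slack=2)
Line 5: ['up', 'any', 'cloud'] (min_width=12, slack=0)
Line 6: ['an', 'new', 'sky'] (min_width=10, slack=2)
Line 7: ['forest', 'were'] (min_width=11, slack=1)
Line 8: ['are', 'magnetic'] (min_width=12, slack=0)
Total lines: 8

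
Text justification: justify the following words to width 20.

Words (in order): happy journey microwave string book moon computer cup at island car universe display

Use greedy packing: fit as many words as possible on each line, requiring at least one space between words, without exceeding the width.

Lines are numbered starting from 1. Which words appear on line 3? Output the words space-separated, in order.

Line 1: ['happy', 'journey'] (min_width=13, slack=7)
Line 2: ['microwave', 'string'] (min_width=16, slack=4)
Line 3: ['book', 'moon', 'computer'] (min_width=18, slack=2)
Line 4: ['cup', 'at', 'island', 'car'] (min_width=17, slack=3)
Line 5: ['universe', 'display'] (min_width=16, slack=4)

Answer: book moon computer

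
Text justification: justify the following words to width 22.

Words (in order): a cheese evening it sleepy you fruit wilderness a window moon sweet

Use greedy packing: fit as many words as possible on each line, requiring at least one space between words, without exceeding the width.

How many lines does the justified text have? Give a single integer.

Answer: 4

Derivation:
Line 1: ['a', 'cheese', 'evening', 'it'] (min_width=19, slack=3)
Line 2: ['sleepy', 'you', 'fruit'] (min_width=16, slack=6)
Line 3: ['wilderness', 'a', 'window'] (min_width=19, slack=3)
Line 4: ['moon', 'sweet'] (min_width=10, slack=12)
Total lines: 4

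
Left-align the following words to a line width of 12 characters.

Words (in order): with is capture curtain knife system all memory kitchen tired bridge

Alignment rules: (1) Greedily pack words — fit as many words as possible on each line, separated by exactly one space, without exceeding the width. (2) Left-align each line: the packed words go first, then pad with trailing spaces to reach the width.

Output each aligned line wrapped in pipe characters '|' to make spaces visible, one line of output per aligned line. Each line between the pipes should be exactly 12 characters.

Answer: |with is     |
|capture     |
|curtain     |
|knife system|
|all memory  |
|kitchen     |
|tired bridge|

Derivation:
Line 1: ['with', 'is'] (min_width=7, slack=5)
Line 2: ['capture'] (min_width=7, slack=5)
Line 3: ['curtain'] (min_width=7, slack=5)
Line 4: ['knife', 'system'] (min_width=12, slack=0)
Line 5: ['all', 'memory'] (min_width=10, slack=2)
Line 6: ['kitchen'] (min_width=7, slack=5)
Line 7: ['tired', 'bridge'] (min_width=12, slack=0)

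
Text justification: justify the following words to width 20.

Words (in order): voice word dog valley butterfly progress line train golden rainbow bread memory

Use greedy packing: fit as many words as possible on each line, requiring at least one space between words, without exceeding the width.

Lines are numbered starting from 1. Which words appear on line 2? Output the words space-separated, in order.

Answer: valley butterfly

Derivation:
Line 1: ['voice', 'word', 'dog'] (min_width=14, slack=6)
Line 2: ['valley', 'butterfly'] (min_width=16, slack=4)
Line 3: ['progress', 'line', 'train'] (min_width=19, slack=1)
Line 4: ['golden', 'rainbow', 'bread'] (min_width=20, slack=0)
Line 5: ['memory'] (min_width=6, slack=14)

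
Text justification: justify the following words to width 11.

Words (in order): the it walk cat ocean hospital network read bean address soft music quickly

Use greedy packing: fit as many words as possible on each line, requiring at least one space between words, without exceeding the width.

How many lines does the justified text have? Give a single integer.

Line 1: ['the', 'it', 'walk'] (min_width=11, slack=0)
Line 2: ['cat', 'ocean'] (min_width=9, slack=2)
Line 3: ['hospital'] (min_width=8, slack=3)
Line 4: ['network'] (min_width=7, slack=4)
Line 5: ['read', 'bean'] (min_width=9, slack=2)
Line 6: ['address'] (min_width=7, slack=4)
Line 7: ['soft', 'music'] (min_width=10, slack=1)
Line 8: ['quickly'] (min_width=7, slack=4)
Total lines: 8

Answer: 8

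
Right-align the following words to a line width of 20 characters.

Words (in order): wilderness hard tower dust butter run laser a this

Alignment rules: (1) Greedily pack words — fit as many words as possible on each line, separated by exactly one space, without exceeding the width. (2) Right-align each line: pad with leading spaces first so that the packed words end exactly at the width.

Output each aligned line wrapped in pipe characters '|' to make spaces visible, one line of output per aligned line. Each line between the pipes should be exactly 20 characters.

Line 1: ['wilderness', 'hard'] (min_width=15, slack=5)
Line 2: ['tower', 'dust', 'butter'] (min_width=17, slack=3)
Line 3: ['run', 'laser', 'a', 'this'] (min_width=16, slack=4)

Answer: |     wilderness hard|
|   tower dust butter|
|    run laser a this|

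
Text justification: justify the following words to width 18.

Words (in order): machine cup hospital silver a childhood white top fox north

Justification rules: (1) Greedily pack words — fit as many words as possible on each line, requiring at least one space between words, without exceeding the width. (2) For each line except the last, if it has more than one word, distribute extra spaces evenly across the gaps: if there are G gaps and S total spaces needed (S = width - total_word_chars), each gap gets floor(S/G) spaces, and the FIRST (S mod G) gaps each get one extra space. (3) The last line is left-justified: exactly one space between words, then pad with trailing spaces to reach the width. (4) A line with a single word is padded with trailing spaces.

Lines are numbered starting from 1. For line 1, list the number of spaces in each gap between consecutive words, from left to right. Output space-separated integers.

Line 1: ['machine', 'cup'] (min_width=11, slack=7)
Line 2: ['hospital', 'silver', 'a'] (min_width=17, slack=1)
Line 3: ['childhood', 'white'] (min_width=15, slack=3)
Line 4: ['top', 'fox', 'north'] (min_width=13, slack=5)

Answer: 8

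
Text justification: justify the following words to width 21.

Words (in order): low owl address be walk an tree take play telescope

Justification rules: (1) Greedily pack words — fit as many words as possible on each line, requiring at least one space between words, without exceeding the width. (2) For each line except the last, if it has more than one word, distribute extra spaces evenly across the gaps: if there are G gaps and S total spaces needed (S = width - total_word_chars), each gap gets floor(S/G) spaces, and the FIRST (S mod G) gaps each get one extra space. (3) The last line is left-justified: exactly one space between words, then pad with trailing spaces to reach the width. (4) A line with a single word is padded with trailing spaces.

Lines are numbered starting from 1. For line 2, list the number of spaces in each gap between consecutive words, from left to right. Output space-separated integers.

Line 1: ['low', 'owl', 'address', 'be'] (min_width=18, slack=3)
Line 2: ['walk', 'an', 'tree', 'take'] (min_width=17, slack=4)
Line 3: ['play', 'telescope'] (min_width=14, slack=7)

Answer: 3 2 2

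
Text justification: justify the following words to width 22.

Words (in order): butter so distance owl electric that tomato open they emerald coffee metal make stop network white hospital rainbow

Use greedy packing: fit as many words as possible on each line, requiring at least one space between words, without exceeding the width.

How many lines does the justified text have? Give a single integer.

Answer: 6

Derivation:
Line 1: ['butter', 'so', 'distance', 'owl'] (min_width=22, slack=0)
Line 2: ['electric', 'that', 'tomato'] (min_width=20, slack=2)
Line 3: ['open', 'they', 'emerald'] (min_width=17, slack=5)
Line 4: ['coffee', 'metal', 'make', 'stop'] (min_width=22, slack=0)
Line 5: ['network', 'white', 'hospital'] (min_width=22, slack=0)
Line 6: ['rainbow'] (min_width=7, slack=15)
Total lines: 6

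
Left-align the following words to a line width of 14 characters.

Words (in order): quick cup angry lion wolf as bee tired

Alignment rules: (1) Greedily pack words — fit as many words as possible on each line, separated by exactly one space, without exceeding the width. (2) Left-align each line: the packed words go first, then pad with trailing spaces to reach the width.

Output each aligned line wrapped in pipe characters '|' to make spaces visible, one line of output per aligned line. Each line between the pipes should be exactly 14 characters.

Line 1: ['quick', 'cup'] (min_width=9, slack=5)
Line 2: ['angry', 'lion'] (min_width=10, slack=4)
Line 3: ['wolf', 'as', 'bee'] (min_width=11, slack=3)
Line 4: ['tired'] (min_width=5, slack=9)

Answer: |quick cup     |
|angry lion    |
|wolf as bee   |
|tired         |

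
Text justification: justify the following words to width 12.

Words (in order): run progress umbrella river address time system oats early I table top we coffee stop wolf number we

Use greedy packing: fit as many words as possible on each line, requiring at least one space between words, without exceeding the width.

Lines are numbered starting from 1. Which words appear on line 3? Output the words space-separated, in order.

Answer: river

Derivation:
Line 1: ['run', 'progress'] (min_width=12, slack=0)
Line 2: ['umbrella'] (min_width=8, slack=4)
Line 3: ['river'] (min_width=5, slack=7)
Line 4: ['address', 'time'] (min_width=12, slack=0)
Line 5: ['system', 'oats'] (min_width=11, slack=1)
Line 6: ['early', 'I'] (min_width=7, slack=5)
Line 7: ['table', 'top', 'we'] (min_width=12, slack=0)
Line 8: ['coffee', 'stop'] (min_width=11, slack=1)
Line 9: ['wolf', 'number'] (min_width=11, slack=1)
Line 10: ['we'] (min_width=2, slack=10)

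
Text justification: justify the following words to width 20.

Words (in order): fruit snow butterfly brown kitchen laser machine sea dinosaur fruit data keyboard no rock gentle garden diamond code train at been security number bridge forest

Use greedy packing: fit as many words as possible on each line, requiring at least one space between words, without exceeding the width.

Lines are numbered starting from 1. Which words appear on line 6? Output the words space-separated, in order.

Line 1: ['fruit', 'snow', 'butterfly'] (min_width=20, slack=0)
Line 2: ['brown', 'kitchen', 'laser'] (min_width=19, slack=1)
Line 3: ['machine', 'sea', 'dinosaur'] (min_width=20, slack=0)
Line 4: ['fruit', 'data', 'keyboard'] (min_width=19, slack=1)
Line 5: ['no', 'rock', 'gentle'] (min_width=14, slack=6)
Line 6: ['garden', 'diamond', 'code'] (min_width=19, slack=1)
Line 7: ['train', 'at', 'been'] (min_width=13, slack=7)
Line 8: ['security', 'number'] (min_width=15, slack=5)
Line 9: ['bridge', 'forest'] (min_width=13, slack=7)

Answer: garden diamond code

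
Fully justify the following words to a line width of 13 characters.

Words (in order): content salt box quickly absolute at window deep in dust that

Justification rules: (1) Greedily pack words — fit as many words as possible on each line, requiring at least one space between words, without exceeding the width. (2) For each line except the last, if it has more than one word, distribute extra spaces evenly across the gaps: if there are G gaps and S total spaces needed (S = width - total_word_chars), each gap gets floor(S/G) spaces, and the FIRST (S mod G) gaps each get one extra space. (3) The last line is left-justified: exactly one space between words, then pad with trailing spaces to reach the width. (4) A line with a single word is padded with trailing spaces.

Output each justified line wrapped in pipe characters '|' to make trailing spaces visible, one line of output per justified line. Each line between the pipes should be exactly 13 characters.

Line 1: ['content', 'salt'] (min_width=12, slack=1)
Line 2: ['box', 'quickly'] (min_width=11, slack=2)
Line 3: ['absolute', 'at'] (min_width=11, slack=2)
Line 4: ['window', 'deep'] (min_width=11, slack=2)
Line 5: ['in', 'dust', 'that'] (min_width=12, slack=1)

Answer: |content  salt|
|box   quickly|
|absolute   at|
|window   deep|
|in dust that |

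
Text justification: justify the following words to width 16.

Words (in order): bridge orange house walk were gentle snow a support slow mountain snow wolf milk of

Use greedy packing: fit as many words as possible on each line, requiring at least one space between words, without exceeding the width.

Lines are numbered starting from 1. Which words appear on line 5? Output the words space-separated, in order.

Line 1: ['bridge', 'orange'] (min_width=13, slack=3)
Line 2: ['house', 'walk', 'were'] (min_width=15, slack=1)
Line 3: ['gentle', 'snow', 'a'] (min_width=13, slack=3)
Line 4: ['support', 'slow'] (min_width=12, slack=4)
Line 5: ['mountain', 'snow'] (min_width=13, slack=3)
Line 6: ['wolf', 'milk', 'of'] (min_width=12, slack=4)

Answer: mountain snow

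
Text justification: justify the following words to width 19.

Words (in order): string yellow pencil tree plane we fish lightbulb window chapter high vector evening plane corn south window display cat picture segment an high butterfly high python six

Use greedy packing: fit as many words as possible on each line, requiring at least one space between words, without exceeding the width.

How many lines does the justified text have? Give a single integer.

Line 1: ['string', 'yellow'] (min_width=13, slack=6)
Line 2: ['pencil', 'tree', 'plane'] (min_width=17, slack=2)
Line 3: ['we', 'fish', 'lightbulb'] (min_width=17, slack=2)
Line 4: ['window', 'chapter', 'high'] (min_width=19, slack=0)
Line 5: ['vector', 'evening'] (min_width=14, slack=5)
Line 6: ['plane', 'corn', 'south'] (min_width=16, slack=3)
Line 7: ['window', 'display', 'cat'] (min_width=18, slack=1)
Line 8: ['picture', 'segment', 'an'] (min_width=18, slack=1)
Line 9: ['high', 'butterfly', 'high'] (min_width=19, slack=0)
Line 10: ['python', 'six'] (min_width=10, slack=9)
Total lines: 10

Answer: 10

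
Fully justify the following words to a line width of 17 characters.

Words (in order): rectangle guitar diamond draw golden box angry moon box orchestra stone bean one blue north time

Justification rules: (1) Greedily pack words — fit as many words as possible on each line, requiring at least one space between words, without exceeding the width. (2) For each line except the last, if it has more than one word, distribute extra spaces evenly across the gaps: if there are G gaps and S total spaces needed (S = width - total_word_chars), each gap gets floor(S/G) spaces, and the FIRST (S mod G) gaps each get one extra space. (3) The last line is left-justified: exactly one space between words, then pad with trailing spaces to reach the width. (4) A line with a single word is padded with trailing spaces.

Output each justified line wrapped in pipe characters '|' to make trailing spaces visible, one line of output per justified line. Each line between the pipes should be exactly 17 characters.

Line 1: ['rectangle', 'guitar'] (min_width=16, slack=1)
Line 2: ['diamond', 'draw'] (min_width=12, slack=5)
Line 3: ['golden', 'box', 'angry'] (min_width=16, slack=1)
Line 4: ['moon', 'box'] (min_width=8, slack=9)
Line 5: ['orchestra', 'stone'] (min_width=15, slack=2)
Line 6: ['bean', 'one', 'blue'] (min_width=13, slack=4)
Line 7: ['north', 'time'] (min_width=10, slack=7)

Answer: |rectangle  guitar|
|diamond      draw|
|golden  box angry|
|moon          box|
|orchestra   stone|
|bean   one   blue|
|north time       |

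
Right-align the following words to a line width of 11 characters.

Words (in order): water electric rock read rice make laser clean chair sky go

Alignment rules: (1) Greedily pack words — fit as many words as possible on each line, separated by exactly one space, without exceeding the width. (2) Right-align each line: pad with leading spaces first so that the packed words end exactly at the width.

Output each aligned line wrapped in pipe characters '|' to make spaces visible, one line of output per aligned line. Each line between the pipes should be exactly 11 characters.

Answer: |      water|
|   electric|
|  rock read|
|  rice make|
|laser clean|
|  chair sky|
|         go|

Derivation:
Line 1: ['water'] (min_width=5, slack=6)
Line 2: ['electric'] (min_width=8, slack=3)
Line 3: ['rock', 'read'] (min_width=9, slack=2)
Line 4: ['rice', 'make'] (min_width=9, slack=2)
Line 5: ['laser', 'clean'] (min_width=11, slack=0)
Line 6: ['chair', 'sky'] (min_width=9, slack=2)
Line 7: ['go'] (min_width=2, slack=9)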